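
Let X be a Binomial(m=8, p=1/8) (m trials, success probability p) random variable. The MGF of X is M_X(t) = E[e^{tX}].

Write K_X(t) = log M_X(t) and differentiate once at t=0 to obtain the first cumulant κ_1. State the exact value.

κ_1 = K^(1)(0) = 1

M_X(t) = (e^(t)/8 + 7/8)^8
K_X(t) = log M_X(t) = 8*log(e^(t)/8 + 7/8)
K^(1)(t) = 8*e^(t)/(e^(t) + 7)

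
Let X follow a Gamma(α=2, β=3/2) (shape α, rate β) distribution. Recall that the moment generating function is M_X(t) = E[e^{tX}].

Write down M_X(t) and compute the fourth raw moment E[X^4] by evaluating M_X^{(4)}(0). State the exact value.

M_X(t) = 9/(4*(3/2 - t)^2)
M^(4)(t) = 17280/(64*t^6 - 576*t^5 + 2160*t^4 - 4320*t^3 + 4860*t^2 - 2916*t + 729)

E[X^4] = M^(4)(0) = 640/27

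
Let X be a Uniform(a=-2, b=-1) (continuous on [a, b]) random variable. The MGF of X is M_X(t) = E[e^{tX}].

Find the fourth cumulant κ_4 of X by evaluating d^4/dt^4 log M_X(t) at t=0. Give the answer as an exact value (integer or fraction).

M_X(t) = (e^(-t) - e^(-2*t))/t
K_X(t) = log M_X(t) = -log(t) + log(e^(-t) - e^(-2*t))

κ_4 = D^4[K](0) = -1/120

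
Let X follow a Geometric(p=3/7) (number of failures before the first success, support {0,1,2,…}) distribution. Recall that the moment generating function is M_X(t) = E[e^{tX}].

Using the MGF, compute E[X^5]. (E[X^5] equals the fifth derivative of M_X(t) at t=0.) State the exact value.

E[X^5] = d^5M/dt^5 |_{t=0} = 135628/81

M_X(t) = 3/(7*(1 - 4*e^(t)/7))
dM/dt = 12*e^(t)/(16*e^(2*t) - 56*e^(t) + 49)
d^2M/dt^2 = (-48*e^(2*t) - 84*e^(t))/(64*e^(3*t) - 336*e^(2*t) + 588*e^(t) - 343)
d^3M/dt^3 = (192*e^(3*t) + 1344*e^(2*t) + 588*e^(t))/(256*e^(4*t) - 1792*e^(3*t) + 4704*e^(2*t) - 5488*e^(t) + 2401)
d^4M/dt^4 = (-768*e^(4*t) - 14784*e^(3*t) - 25872*e^(2*t) - 4116*e^(t))/(1024*e^(5*t) - 8960*e^(4*t) + 31360*e^(3*t) - 54880*e^(2*t) + 48020*e^(t) - 16807)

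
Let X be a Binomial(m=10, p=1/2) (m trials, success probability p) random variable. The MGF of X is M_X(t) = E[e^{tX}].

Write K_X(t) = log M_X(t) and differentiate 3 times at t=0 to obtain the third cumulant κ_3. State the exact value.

M_X(t) = (e^(t)/2 + 1/2)^10
K_X(t) = log M_X(t) = 10*log(e^(t)/2 + 1/2)
dK/dt = 10*e^(t)/(e^(t) + 1)
d^2K/dt^2 = 10*e^(t)/(e^(2*t) + 2*e^(t) + 1)
d^3K/dt^3 = (-10*e^(2*t) + 10*e^(t))/(e^(3*t) + 3*e^(2*t) + 3*e^(t) + 1)

κ_3 = d^3K/dt^3 |_{t=0} = 0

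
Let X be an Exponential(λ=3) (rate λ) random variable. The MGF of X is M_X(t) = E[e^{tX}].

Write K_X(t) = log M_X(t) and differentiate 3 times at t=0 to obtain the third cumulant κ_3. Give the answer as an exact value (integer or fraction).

M_X(t) = 3/(3 - t)
K_X(t) = log M_X(t) = -log(3 - t) + log(3)
K^(3)(t) = -2/(t^3 - 9*t^2 + 27*t - 27)

κ_3 = K^(3)(0) = 2/27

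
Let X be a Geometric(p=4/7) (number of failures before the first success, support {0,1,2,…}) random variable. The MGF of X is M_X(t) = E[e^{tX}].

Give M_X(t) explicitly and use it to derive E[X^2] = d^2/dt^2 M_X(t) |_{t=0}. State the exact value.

M_X(t) = 4/(7*(1 - 3*e^(t)/7))
M^(2)(t) = (-36*e^(2*t) - 84*e^(t))/(27*e^(3*t) - 189*e^(2*t) + 441*e^(t) - 343)

E[X^2] = M^(2)(0) = 15/8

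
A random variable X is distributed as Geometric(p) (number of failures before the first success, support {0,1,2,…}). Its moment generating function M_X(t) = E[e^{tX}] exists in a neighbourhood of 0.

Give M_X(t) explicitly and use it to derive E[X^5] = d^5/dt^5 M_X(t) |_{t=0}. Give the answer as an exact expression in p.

M_X(t) = p/(-(1 - p)*e^(t) + 1)

E[X^5] = D^5[M](0) = -1 + 31/p - 180/p^2 + 390/p^3 - 360/p^4 + 120/p^5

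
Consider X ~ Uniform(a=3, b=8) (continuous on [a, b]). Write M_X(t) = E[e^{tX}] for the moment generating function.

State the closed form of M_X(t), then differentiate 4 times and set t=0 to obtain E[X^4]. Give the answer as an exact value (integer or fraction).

M_X(t) = (e^(8*t) - e^(3*t))/(5*t)

E[X^4] = D^4[M](0) = 1301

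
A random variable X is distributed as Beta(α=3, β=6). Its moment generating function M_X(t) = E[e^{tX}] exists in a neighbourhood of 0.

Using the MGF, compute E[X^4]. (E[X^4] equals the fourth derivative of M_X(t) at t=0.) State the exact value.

E[X^4] = D^4[M](0) = 1/33

M_X(t) = ₁F₁(3; 9; t)
D^4[M](t) = ₁F₁(7; 13; t)/33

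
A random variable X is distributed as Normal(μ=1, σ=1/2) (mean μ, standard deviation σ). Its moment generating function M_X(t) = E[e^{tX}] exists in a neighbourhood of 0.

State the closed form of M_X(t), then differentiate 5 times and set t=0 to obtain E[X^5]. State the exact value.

E[X^5] = d^5M/dt^5 |_{t=0} = 71/16

M_X(t) = e^(t^2/8 + t)
dM/dt = t*e^(t)*e^(t^2/8)/4 + e^(t)*e^(t^2/8)
d^2M/dt^2 = t^2*e^(t)*e^(t^2/8)/16 + t*e^(t)*e^(t^2/8)/2 + 5*e^(t)*e^(t^2/8)/4
d^3M/dt^3 = t^3*e^(t)*e^(t^2/8)/64 + 3*t^2*e^(t)*e^(t^2/8)/16 + 15*t*e^(t)*e^(t^2/8)/16 + 7*e^(t)*e^(t^2/8)/4
d^4M/dt^4 = t^4*e^(t)*e^(t^2/8)/256 + t^3*e^(t)*e^(t^2/8)/16 + 15*t^2*e^(t)*e^(t^2/8)/32 + 7*t*e^(t)*e^(t^2/8)/4 + 43*e^(t)*e^(t^2/8)/16
d^5M/dt^5 = t^5*e^(t)*e^(t^2/8)/1024 + 5*t^4*e^(t)*e^(t^2/8)/256 + 25*t^3*e^(t)*e^(t^2/8)/128 + 35*t^2*e^(t)*e^(t^2/8)/32 + 215*t*e^(t)*e^(t^2/8)/64 + 71*e^(t)*e^(t^2/8)/16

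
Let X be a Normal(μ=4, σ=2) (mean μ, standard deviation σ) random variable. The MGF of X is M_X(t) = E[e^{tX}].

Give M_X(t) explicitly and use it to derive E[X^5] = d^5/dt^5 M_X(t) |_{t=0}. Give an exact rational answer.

M_X(t) = e^(2*t^2 + 4*t)
M′(t) = 4*t*e^(4*t)*e^(2*t^2) + 4*e^(4*t)*e^(2*t^2)
M′′(t) = 16*t^2*e^(4*t)*e^(2*t^2) + 32*t*e^(4*t)*e^(2*t^2) + 20*e^(4*t)*e^(2*t^2)
M′′′(t) = 64*t^3*e^(4*t)*e^(2*t^2) + 192*t^2*e^(4*t)*e^(2*t^2) + 240*t*e^(4*t)*e^(2*t^2) + 112*e^(4*t)*e^(2*t^2)
M′′′′(t) = 256*t^4*e^(4*t)*e^(2*t^2) + 1024*t^3*e^(4*t)*e^(2*t^2) + 1920*t^2*e^(4*t)*e^(2*t^2) + 1792*t*e^(4*t)*e^(2*t^2) + 688*e^(4*t)*e^(2*t^2)

E[X^5] = M′′′′′(0) = 4544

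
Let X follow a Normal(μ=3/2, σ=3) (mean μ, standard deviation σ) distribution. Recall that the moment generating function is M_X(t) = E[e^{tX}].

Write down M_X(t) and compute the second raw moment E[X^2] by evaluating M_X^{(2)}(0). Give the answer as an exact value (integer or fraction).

M_X(t) = e^(9*t^2/2 + 3*t/2)
M′(t) = 9*t*e^(3*t/2)*e^(9*t^2/2) + 3*e^(3*t/2)*e^(9*t^2/2)/2
M′′(t) = 81*t^2*e^(3*t/2)*e^(9*t^2/2) + 27*t*e^(3*t/2)*e^(9*t^2/2) + 45*e^(3*t/2)*e^(9*t^2/2)/4

E[X^2] = M′′(0) = 45/4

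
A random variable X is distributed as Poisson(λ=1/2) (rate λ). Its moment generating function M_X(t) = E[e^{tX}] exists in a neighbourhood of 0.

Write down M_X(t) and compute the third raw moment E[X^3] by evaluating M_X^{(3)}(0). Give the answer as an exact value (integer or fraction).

E[X^3] = d^3M/dt^3 |_{t=0} = 11/8

M_X(t) = e^(e^(t)/2 - 1/2)
dM/dt = e^(-1/2)*e^(t)*e^(e^(t)/2)/2
d^2M/dt^2 = (e^(2*t)*e^(e^(t)/2) + 2*e^(t)*e^(e^(t)/2))*e^(-1/2)/4
d^3M/dt^3 = (e^(3*t)*e^(e^(t)/2) + 6*e^(2*t)*e^(e^(t)/2) + 4*e^(t)*e^(e^(t)/2))*e^(-1/2)/8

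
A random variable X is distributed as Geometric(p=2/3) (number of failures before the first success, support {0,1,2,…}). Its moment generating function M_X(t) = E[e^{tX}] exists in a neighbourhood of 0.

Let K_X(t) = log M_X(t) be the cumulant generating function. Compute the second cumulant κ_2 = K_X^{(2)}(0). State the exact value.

κ_2 = d^2K/dt^2 |_{t=0} = 3/4

M_X(t) = 2/(3*(1 - e^(t)/3))
K_X(t) = log M_X(t) = -log(1 - e^(t)/3) - log(3) + log(2)
dK/dt = -e^(t)/(e^(t) - 3)
d^2K/dt^2 = 3*e^(t)/(e^(2*t) - 6*e^(t) + 9)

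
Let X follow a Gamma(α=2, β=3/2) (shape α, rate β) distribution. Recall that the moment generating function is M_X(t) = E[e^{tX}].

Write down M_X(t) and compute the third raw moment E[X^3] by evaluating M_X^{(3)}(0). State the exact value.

E[X^3] = d^3M/dt^3 |_{t=0} = 64/9

M_X(t) = 9/(4*(3/2 - t)^2)
dM/dt = -36/(8*t^3 - 36*t^2 + 54*t - 27)
d^2M/dt^2 = 216/(16*t^4 - 96*t^3 + 216*t^2 - 216*t + 81)
d^3M/dt^3 = -1728/(32*t^5 - 240*t^4 + 720*t^3 - 1080*t^2 + 810*t - 243)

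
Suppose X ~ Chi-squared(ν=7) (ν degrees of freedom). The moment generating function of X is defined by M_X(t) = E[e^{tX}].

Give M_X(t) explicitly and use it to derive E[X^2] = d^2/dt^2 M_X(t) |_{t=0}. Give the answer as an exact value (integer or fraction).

E[X^2] = d^2M/dt^2 |_{t=0} = 63

M_X(t) = (1 - 2*t)^(-7/2)
dM/dt = 7/(16*t^4*√(1 - 2*t) - 32*t^3*√(1 - 2*t) + 24*t^2*√(1 - 2*t) - 8*t*√(1 - 2*t) + √(1 - 2*t))
d^2M/dt^2 = -63/(32*t^5*√(1 - 2*t) - 80*t^4*√(1 - 2*t) + 80*t^3*√(1 - 2*t) - 40*t^2*√(1 - 2*t) + 10*t*√(1 - 2*t) - √(1 - 2*t))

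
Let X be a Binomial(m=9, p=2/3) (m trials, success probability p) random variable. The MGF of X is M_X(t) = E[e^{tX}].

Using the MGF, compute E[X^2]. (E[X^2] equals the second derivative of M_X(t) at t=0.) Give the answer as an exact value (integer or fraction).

E[X^2] = D^2[M](0) = 38

M_X(t) = (2*e^(t)/3 + 1/3)^9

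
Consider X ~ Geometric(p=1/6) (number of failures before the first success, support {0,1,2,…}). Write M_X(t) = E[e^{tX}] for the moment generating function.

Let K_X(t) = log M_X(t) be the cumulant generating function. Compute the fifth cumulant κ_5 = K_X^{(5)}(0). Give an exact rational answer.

κ_5 = d^5K/dt^5 |_{t=0} = 119130

M_X(t) = 1/(6*(1 - 5*e^(t)/6))
K_X(t) = log M_X(t) = -log(1 - 5*e^(t)/6) - log(6)
dK/dt = -5*e^(t)/(5*e^(t) - 6)
d^2K/dt^2 = 30*e^(t)/(25*e^(2*t) - 60*e^(t) + 36)
d^3K/dt^3 = (-150*e^(2*t) - 180*e^(t))/(125*e^(3*t) - 450*e^(2*t) + 540*e^(t) - 216)
d^4K/dt^4 = (750*e^(3*t) + 3600*e^(2*t) + 1080*e^(t))/(625*e^(4*t) - 3000*e^(3*t) + 5400*e^(2*t) - 4320*e^(t) + 1296)
d^5K/dt^5 = (-3750*e^(4*t) - 49500*e^(3*t) - 59400*e^(2*t) - 6480*e^(t))/(3125*e^(5*t) - 18750*e^(4*t) + 45000*e^(3*t) - 54000*e^(2*t) + 32400*e^(t) - 7776)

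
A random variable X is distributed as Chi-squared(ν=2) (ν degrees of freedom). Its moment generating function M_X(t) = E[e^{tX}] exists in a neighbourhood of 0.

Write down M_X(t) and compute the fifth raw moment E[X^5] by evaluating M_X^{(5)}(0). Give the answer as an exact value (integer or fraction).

M_X(t) = 1/(1 - 2*t)
dM/dt = 2/(4*t^2 - 4*t + 1)
d^2M/dt^2 = -8/(8*t^3 - 12*t^2 + 6*t - 1)
d^3M/dt^3 = 48/(16*t^4 - 32*t^3 + 24*t^2 - 8*t + 1)
d^4M/dt^4 = -384/(32*t^5 - 80*t^4 + 80*t^3 - 40*t^2 + 10*t - 1)
d^5M/dt^5 = 3840/(64*t^6 - 192*t^5 + 240*t^4 - 160*t^3 + 60*t^2 - 12*t + 1)

E[X^5] = d^5M/dt^5 |_{t=0} = 3840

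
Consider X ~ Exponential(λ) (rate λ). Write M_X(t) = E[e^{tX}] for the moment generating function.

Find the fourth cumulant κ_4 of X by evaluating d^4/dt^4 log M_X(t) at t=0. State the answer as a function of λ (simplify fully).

κ_4 = K^(4)(0) = 6/λ^4

M_X(t) = λ/(λ - t)
K_X(t) = log M_X(t) = log(λ) - log(λ - t)
K^(4)(t) = 6/(λ^4 - 4*λ^3*t + 6*λ^2*t^2 - 4*λ*t^3 + t^4)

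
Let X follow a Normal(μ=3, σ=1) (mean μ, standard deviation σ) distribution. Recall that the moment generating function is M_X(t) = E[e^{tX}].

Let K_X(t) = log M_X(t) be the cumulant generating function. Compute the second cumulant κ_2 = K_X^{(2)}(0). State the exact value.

M_X(t) = e^(t^2/2 + 3*t)
K_X(t) = log M_X(t) = t^2/2 + 3*t
K′(t) = t + 3
K′′(t) = 1

κ_2 = K′′(0) = 1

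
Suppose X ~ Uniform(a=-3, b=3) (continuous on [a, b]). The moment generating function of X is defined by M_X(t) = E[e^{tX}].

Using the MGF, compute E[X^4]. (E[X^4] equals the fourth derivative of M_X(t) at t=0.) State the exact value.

M_X(t) = (e^(3*t) - e^(-3*t))/(6*t)
M′(t) = (3*t*e^(6*t) + 3*t - e^(6*t) + 1)*e^(-3*t)/(6*t^2)
M′′(t) = (9*t^2*e^(6*t) - 9*t^2 - 6*t*e^(6*t) - 6*t + 2*e^(6*t) - 2)*e^(-3*t)/(6*t^3)
M′′′(t) = (9*t^3*e^(6*t) + 9*t^3 - 9*t^2*e^(6*t) + 9*t^2 + 6*t*e^(6*t) + 6*t - 2*e^(6*t) + 2)*e^(-3*t)/(2*t^4)
M′′′′(t) = (27*t^4*e^(6*t) - 27*t^4 - 36*t^3*e^(6*t) - 36*t^3 + 36*t^2*e^(6*t) - 36*t^2 - 24*t*e^(6*t) - 24*t + 8*e^(6*t) - 8)*e^(-3*t)/(2*t^5)

E[X^4] = M′′′′(0) = 81/5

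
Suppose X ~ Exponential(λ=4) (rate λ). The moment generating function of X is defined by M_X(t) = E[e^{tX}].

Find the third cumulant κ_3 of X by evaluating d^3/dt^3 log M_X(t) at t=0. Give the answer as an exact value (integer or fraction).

κ_3 = D^3[K](0) = 1/32

M_X(t) = 4/(4 - t)
K_X(t) = log M_X(t) = -log(4 - t) + 2*log(2)
D^3[K](t) = -2/(t^3 - 12*t^2 + 48*t - 64)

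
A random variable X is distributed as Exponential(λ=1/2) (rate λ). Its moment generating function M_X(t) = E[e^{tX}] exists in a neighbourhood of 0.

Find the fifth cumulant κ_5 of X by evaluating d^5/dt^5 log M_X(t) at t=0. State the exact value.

M_X(t) = 1/(2*(1/2 - t))
K_X(t) = log M_X(t) = -log(1/2 - t) - log(2)
K′(t) = -2/(2*t - 1)
K′′(t) = 4/(4*t^2 - 4*t + 1)
K′′′(t) = -16/(8*t^3 - 12*t^2 + 6*t - 1)
K′′′′(t) = 96/(16*t^4 - 32*t^3 + 24*t^2 - 8*t + 1)
K′′′′′(t) = -768/(32*t^5 - 80*t^4 + 80*t^3 - 40*t^2 + 10*t - 1)

κ_5 = K′′′′′(0) = 768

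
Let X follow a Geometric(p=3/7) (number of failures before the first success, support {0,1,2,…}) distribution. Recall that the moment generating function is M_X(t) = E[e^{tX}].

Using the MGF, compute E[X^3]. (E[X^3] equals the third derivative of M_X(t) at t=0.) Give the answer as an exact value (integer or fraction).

M_X(t) = 3/(7*(1 - 4*e^(t)/7))
D^3[M](t) = (192*e^(3*t) + 1344*e^(2*t) + 588*e^(t))/(256*e^(4*t) - 1792*e^(3*t) + 4704*e^(2*t) - 5488*e^(t) + 2401)

E[X^3] = D^3[M](0) = 236/9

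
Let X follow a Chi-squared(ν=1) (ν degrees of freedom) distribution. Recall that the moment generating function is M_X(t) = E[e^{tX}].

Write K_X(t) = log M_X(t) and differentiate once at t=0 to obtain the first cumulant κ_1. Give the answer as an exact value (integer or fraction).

M_X(t) = 1/√(1 - 2*t)
K_X(t) = log M_X(t) = -log(1 - 2*t)/2
K^(1)(t) = -1/(2*t - 1)

κ_1 = K^(1)(0) = 1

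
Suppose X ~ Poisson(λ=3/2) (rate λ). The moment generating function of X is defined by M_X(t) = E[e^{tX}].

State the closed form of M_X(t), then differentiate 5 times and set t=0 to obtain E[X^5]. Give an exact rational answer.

E[X^5] = d^5M/dt^5 |_{t=0} = 5691/32

M_X(t) = e^(3*e^(t)/2 - 3/2)
dM/dt = 3*e^(-3/2)*e^(t)*e^(3*e^(t)/2)/2
d^2M/dt^2 = (9*e^(2*t)*e^(3*e^(t)/2) + 6*e^(t)*e^(3*e^(t)/2))*e^(-3/2)/4
d^3M/dt^3 = (27*e^(3*t)*e^(3*e^(t)/2) + 54*e^(2*t)*e^(3*e^(t)/2) + 12*e^(t)*e^(3*e^(t)/2))*e^(-3/2)/8
d^4M/dt^4 = (81*e^(4*t)*e^(3*e^(t)/2) + 324*e^(3*t)*e^(3*e^(t)/2) + 252*e^(2*t)*e^(3*e^(t)/2) + 24*e^(t)*e^(3*e^(t)/2))*e^(-3/2)/16
d^5M/dt^5 = (243*e^(5*t)*e^(3*e^(t)/2) + 1620*e^(4*t)*e^(3*e^(t)/2) + 2700*e^(3*t)*e^(3*e^(t)/2) + 1080*e^(2*t)*e^(3*e^(t)/2) + 48*e^(t)*e^(3*e^(t)/2))*e^(-3/2)/32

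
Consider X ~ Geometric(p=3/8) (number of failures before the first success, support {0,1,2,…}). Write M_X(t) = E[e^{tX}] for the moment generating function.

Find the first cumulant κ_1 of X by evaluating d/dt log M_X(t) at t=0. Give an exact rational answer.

M_X(t) = 3/(8*(1 - 5*e^(t)/8))
K_X(t) = log M_X(t) = -log(1 - 5*e^(t)/8) - 3*log(2) + log(3)
dK/dt = -5*e^(t)/(5*e^(t) - 8)

κ_1 = dK/dt |_{t=0} = 5/3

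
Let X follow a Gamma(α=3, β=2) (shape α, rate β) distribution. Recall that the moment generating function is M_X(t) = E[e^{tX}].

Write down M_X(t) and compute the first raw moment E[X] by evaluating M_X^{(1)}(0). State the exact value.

M_X(t) = 8/(2 - t)^3
D[M](t) = 24/(t^4 - 8*t^3 + 24*t^2 - 32*t + 16)

E[X] = D[M](0) = 3/2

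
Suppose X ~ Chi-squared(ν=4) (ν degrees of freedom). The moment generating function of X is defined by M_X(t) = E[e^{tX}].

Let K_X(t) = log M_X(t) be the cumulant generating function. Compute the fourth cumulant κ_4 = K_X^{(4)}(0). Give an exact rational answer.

M_X(t) = (1 - 2*t)^(-2)
K_X(t) = log M_X(t) = -2*log(1 - 2*t)
D^4[K](t) = 192/(16*t^4 - 32*t^3 + 24*t^2 - 8*t + 1)

κ_4 = D^4[K](0) = 192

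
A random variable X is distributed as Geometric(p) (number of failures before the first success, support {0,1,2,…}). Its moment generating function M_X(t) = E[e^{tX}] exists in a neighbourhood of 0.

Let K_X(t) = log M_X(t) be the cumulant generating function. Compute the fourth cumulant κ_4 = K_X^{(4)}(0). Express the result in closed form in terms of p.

κ_4 = K′′′′(0) = (-p^3 + 7*p^2 - 12*p + 6)/p^4

M_X(t) = p/(-(1 - p)*e^(t) + 1)
K_X(t) = log M_X(t) = log(p) - log(-(1 - p)*e^(t) + 1)
K′(t) = (-p*e^(t) + e^(t))/(p*e^(t) - e^(t) + 1)
K′′(t) = (-p*e^(t) + e^(t))/(p^2*e^(2*t) - 2*p*e^(2*t) + 2*p*e^(t) + e^(2*t) - 2*e^(t) + 1)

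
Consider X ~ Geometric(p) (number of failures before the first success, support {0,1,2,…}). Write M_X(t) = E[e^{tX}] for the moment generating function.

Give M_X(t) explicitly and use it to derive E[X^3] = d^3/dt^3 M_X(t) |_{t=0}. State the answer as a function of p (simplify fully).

E[X^3] = d^3M/dt^3 |_{t=0} = -1 + 7/p - 12/p^2 + 6/p^3

M_X(t) = p/(-(1 - p)*e^(t) + 1)
dM/dt = (-p^2*e^(t) + p*e^(t))/(p^2*e^(2*t) - 2*p*e^(2*t) + 2*p*e^(t) + e^(2*t) - 2*e^(t) + 1)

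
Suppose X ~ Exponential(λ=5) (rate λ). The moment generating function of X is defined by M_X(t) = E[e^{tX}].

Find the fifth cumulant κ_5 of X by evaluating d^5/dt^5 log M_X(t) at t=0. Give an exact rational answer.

κ_5 = K′′′′′(0) = 24/3125

M_X(t) = 5/(5 - t)
K_X(t) = log M_X(t) = -log(5 - t) + log(5)
K′(t) = -1/(t - 5)
K′′(t) = 1/(t^2 - 10*t + 25)
K′′′(t) = -2/(t^3 - 15*t^2 + 75*t - 125)
K′′′′(t) = 6/(t^4 - 20*t^3 + 150*t^2 - 500*t + 625)
K′′′′′(t) = -24/(t^5 - 25*t^4 + 250*t^3 - 1250*t^2 + 3125*t - 3125)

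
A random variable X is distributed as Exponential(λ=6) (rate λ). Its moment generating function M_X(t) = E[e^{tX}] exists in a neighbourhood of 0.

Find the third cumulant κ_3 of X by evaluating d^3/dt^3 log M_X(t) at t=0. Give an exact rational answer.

κ_3 = K^(3)(0) = 1/108

M_X(t) = 6/(6 - t)
K_X(t) = log M_X(t) = -log(6 - t) + log(6)
K^(3)(t) = -2/(t^3 - 18*t^2 + 108*t - 216)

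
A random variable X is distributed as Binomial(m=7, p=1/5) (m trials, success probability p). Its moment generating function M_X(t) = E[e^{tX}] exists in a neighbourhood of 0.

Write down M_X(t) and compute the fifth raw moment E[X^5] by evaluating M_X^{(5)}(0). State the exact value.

E[X^5] = M′′′′′(0) = 51779/625

M_X(t) = (e^(t)/5 + 4/5)^7
M′(t) = 7*e^(7*t)/78125 + 168*e^(6*t)/78125 + 336*e^(5*t)/15625 + 1792*e^(4*t)/15625 + 5376*e^(3*t)/15625 + 43008*e^(2*t)/78125 + 28672*e^(t)/78125
M′′(t) = 49*e^(7*t)/78125 + 1008*e^(6*t)/78125 + 336*e^(5*t)/3125 + 7168*e^(4*t)/15625 + 16128*e^(3*t)/15625 + 86016*e^(2*t)/78125 + 28672*e^(t)/78125
M′′′(t) = 343*e^(7*t)/78125 + 6048*e^(6*t)/78125 + 336*e^(5*t)/625 + 28672*e^(4*t)/15625 + 48384*e^(3*t)/15625 + 172032*e^(2*t)/78125 + 28672*e^(t)/78125
M′′′′(t) = 2401*e^(7*t)/78125 + 36288*e^(6*t)/78125 + 336*e^(5*t)/125 + 114688*e^(4*t)/15625 + 145152*e^(3*t)/15625 + 344064*e^(2*t)/78125 + 28672*e^(t)/78125
M′′′′′(t) = 16807*e^(7*t)/78125 + 217728*e^(6*t)/78125 + 336*e^(5*t)/25 + 458752*e^(4*t)/15625 + 435456*e^(3*t)/15625 + 688128*e^(2*t)/78125 + 28672*e^(t)/78125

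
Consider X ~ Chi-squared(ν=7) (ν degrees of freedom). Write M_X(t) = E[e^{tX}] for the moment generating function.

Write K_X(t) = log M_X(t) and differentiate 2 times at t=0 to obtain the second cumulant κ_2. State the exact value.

κ_2 = K^(2)(0) = 14

M_X(t) = (1 - 2*t)^(-7/2)
K_X(t) = log M_X(t) = -7*log(1 - 2*t)/2
K^(2)(t) = 14/(4*t^2 - 4*t + 1)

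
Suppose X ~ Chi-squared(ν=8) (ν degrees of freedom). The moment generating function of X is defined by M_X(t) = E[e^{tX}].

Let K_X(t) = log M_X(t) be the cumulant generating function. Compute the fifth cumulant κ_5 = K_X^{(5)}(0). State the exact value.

M_X(t) = (1 - 2*t)^(-4)
K_X(t) = log M_X(t) = -4*log(1 - 2*t)
dK/dt = -8/(2*t - 1)
d^2K/dt^2 = 16/(4*t^2 - 4*t + 1)
d^3K/dt^3 = -64/(8*t^3 - 12*t^2 + 6*t - 1)
d^4K/dt^4 = 384/(16*t^4 - 32*t^3 + 24*t^2 - 8*t + 1)
d^5K/dt^5 = -3072/(32*t^5 - 80*t^4 + 80*t^3 - 40*t^2 + 10*t - 1)

κ_5 = d^5K/dt^5 |_{t=0} = 3072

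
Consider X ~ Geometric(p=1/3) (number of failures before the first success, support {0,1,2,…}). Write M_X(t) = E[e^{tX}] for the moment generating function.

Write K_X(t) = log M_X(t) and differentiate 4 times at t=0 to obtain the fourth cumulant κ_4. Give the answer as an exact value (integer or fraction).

M_X(t) = 1/(3*(1 - 2*e^(t)/3))
K_X(t) = log M_X(t) = -log(1 - 2*e^(t)/3) - log(3)
K^(4)(t) = (24*e^(3*t) + 144*e^(2*t) + 54*e^(t))/(16*e^(4*t) - 96*e^(3*t) + 216*e^(2*t) - 216*e^(t) + 81)

κ_4 = K^(4)(0) = 222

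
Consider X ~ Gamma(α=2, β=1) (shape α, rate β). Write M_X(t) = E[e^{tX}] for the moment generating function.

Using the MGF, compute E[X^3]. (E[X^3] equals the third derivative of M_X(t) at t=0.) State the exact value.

M_X(t) = (1 - t)^(-2)
dM/dt = -2/(t^3 - 3*t^2 + 3*t - 1)
d^2M/dt^2 = 6/(t^4 - 4*t^3 + 6*t^2 - 4*t + 1)
d^3M/dt^3 = -24/(t^5 - 5*t^4 + 10*t^3 - 10*t^2 + 5*t - 1)

E[X^3] = d^3M/dt^3 |_{t=0} = 24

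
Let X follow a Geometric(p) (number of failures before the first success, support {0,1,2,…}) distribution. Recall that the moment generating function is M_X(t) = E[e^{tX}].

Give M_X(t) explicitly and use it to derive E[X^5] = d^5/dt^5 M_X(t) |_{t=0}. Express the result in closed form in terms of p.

M_X(t) = p/(-(1 - p)*e^(t) + 1)

E[X^5] = D^5[M](0) = -1 + 31/p - 180/p^2 + 390/p^3 - 360/p^4 + 120/p^5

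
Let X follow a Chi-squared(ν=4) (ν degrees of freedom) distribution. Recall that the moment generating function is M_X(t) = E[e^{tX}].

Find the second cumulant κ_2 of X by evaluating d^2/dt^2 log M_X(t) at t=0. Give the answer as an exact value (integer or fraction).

κ_2 = d^2K/dt^2 |_{t=0} = 8

M_X(t) = (1 - 2*t)^(-2)
K_X(t) = log M_X(t) = -2*log(1 - 2*t)
dK/dt = -4/(2*t - 1)
d^2K/dt^2 = 8/(4*t^2 - 4*t + 1)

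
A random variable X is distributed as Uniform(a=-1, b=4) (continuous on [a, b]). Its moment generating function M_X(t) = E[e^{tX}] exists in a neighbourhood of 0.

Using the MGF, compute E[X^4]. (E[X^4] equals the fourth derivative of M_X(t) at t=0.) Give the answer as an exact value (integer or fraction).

M_X(t) = (e^(4*t) - e^(-t))/(5*t)
D^4[M](t) = (256*t^4*e^(5*t) - t^4 - 256*t^3*e^(5*t) - 4*t^3 + 192*t^2*e^(5*t) - 12*t^2 - 96*t*e^(5*t) - 24*t + 24*e^(5*t) - 24)*e^(-t)/(5*t^5)

E[X^4] = D^4[M](0) = 41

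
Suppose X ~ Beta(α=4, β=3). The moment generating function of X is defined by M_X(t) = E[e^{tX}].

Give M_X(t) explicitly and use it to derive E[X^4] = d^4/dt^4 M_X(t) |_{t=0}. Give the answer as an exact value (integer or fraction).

E[X^4] = d^4M/dt^4 |_{t=0} = 1/6

M_X(t) = ₁F₁(4; 7; t)
dM/dt = 4*₁F₁(5; 8; t)/7
d^2M/dt^2 = 5*₁F₁(6; 9; t)/14
d^3M/dt^3 = 5*₁F₁(7; 10; t)/21
d^4M/dt^4 = ₁F₁(8; 11; t)/6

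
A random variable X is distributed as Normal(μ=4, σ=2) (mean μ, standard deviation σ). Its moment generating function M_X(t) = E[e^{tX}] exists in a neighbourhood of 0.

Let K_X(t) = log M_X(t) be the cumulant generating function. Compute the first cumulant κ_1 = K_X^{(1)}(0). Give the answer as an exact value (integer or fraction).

M_X(t) = e^(2*t^2 + 4*t)
K_X(t) = log M_X(t) = 2*t^2 + 4*t
D[K](t) = 4*t + 4

κ_1 = D[K](0) = 4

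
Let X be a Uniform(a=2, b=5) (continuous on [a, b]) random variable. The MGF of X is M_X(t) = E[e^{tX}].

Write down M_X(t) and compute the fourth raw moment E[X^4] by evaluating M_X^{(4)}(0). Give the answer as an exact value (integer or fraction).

E[X^4] = d^4M/dt^4 |_{t=0} = 1031/5

M_X(t) = (e^(5*t) - e^(2*t))/(3*t)
dM/dt = (5*t*e^(5*t) - 2*t*e^(2*t) - e^(5*t) + e^(2*t))/(3*t^2)
d^2M/dt^2 = (25*t^2*e^(5*t) - 4*t^2*e^(2*t) - 10*t*e^(5*t) + 4*t*e^(2*t) + 2*e^(5*t) - 2*e^(2*t))/(3*t^3)
d^3M/dt^3 = (125*t^3*e^(5*t) - 8*t^3*e^(2*t) - 75*t^2*e^(5*t) + 12*t^2*e^(2*t) + 30*t*e^(5*t) - 12*t*e^(2*t) - 6*e^(5*t) + 6*e^(2*t))/(3*t^4)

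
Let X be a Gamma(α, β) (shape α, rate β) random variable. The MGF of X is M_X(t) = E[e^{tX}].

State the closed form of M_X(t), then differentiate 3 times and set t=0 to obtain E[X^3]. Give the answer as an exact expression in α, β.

E[X^3] = M^(3)(0) = α*(α^2 + 3*α + 2)/β^3

M_X(t) = (β/(β - t))^α
M^(3)(t) = (-α^3*β^α*(1/(β - t))^α - 3*α^2*β^α*(1/(β - t))^α - 2*α*β^α*(1/(β - t))^α)/(-β^3 + 3*β^2*t - 3*β*t^2 + t^3)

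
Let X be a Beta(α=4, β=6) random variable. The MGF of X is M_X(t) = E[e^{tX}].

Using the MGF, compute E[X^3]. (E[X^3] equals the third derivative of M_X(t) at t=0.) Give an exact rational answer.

M_X(t) = ₁F₁(4; 10; t)
M^(3)(t) = ₁F₁(7; 13; t)/11

E[X^3] = M^(3)(0) = 1/11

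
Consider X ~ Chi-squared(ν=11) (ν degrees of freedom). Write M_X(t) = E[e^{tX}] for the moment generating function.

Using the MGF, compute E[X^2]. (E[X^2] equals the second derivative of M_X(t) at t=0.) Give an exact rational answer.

E[X^2] = d^2M/dt^2 |_{t=0} = 143

M_X(t) = (1 - 2*t)^(-11/2)
dM/dt = 11/(64*t^6*√(1 - 2*t) - 192*t^5*√(1 - 2*t) + 240*t^4*√(1 - 2*t) - 160*t^3*√(1 - 2*t) + 60*t^2*√(1 - 2*t) - 12*t*√(1 - 2*t) + √(1 - 2*t))
d^2M/dt^2 = -143/(128*t^7*√(1 - 2*t) - 448*t^6*√(1 - 2*t) + 672*t^5*√(1 - 2*t) - 560*t^4*√(1 - 2*t) + 280*t^3*√(1 - 2*t) - 84*t^2*√(1 - 2*t) + 14*t*√(1 - 2*t) - √(1 - 2*t))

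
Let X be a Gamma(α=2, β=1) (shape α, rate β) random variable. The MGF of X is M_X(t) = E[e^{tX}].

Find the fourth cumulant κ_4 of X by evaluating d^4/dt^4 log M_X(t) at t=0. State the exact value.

M_X(t) = (1 - t)^(-2)
K_X(t) = log M_X(t) = -2*log(1 - t)
K^(4)(t) = 12/(t^4 - 4*t^3 + 6*t^2 - 4*t + 1)

κ_4 = K^(4)(0) = 12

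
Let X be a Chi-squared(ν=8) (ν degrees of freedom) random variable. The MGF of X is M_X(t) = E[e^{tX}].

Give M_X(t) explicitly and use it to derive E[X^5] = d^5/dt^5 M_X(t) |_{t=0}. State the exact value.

E[X^5] = d^5M/dt^5 |_{t=0} = 215040

M_X(t) = (1 - 2*t)^(-4)
dM/dt = -8/(32*t^5 - 80*t^4 + 80*t^3 - 40*t^2 + 10*t - 1)
d^2M/dt^2 = 80/(64*t^6 - 192*t^5 + 240*t^4 - 160*t^3 + 60*t^2 - 12*t + 1)
d^3M/dt^3 = -960/(128*t^7 - 448*t^6 + 672*t^5 - 560*t^4 + 280*t^3 - 84*t^2 + 14*t - 1)
d^4M/dt^4 = 13440/(256*t^8 - 1024*t^7 + 1792*t^6 - 1792*t^5 + 1120*t^4 - 448*t^3 + 112*t^2 - 16*t + 1)
d^5M/dt^5 = -215040/(512*t^9 - 2304*t^8 + 4608*t^7 - 5376*t^6 + 4032*t^5 - 2016*t^4 + 672*t^3 - 144*t^2 + 18*t - 1)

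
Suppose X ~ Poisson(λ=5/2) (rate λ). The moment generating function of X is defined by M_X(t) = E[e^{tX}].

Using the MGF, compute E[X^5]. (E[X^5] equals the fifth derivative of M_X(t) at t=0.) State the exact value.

E[X^5] = M′′′′′(0) = 31205/32

M_X(t) = e^(5*e^(t)/2 - 5/2)
M′(t) = 5*e^(-5/2)*e^(t)*e^(5*e^(t)/2)/2
M′′(t) = (25*e^(2*t)*e^(5*e^(t)/2) + 10*e^(t)*e^(5*e^(t)/2))*e^(-5/2)/4
M′′′(t) = (125*e^(3*t)*e^(5*e^(t)/2) + 150*e^(2*t)*e^(5*e^(t)/2) + 20*e^(t)*e^(5*e^(t)/2))*e^(-5/2)/8
M′′′′(t) = (625*e^(4*t)*e^(5*e^(t)/2) + 1500*e^(3*t)*e^(5*e^(t)/2) + 700*e^(2*t)*e^(5*e^(t)/2) + 40*e^(t)*e^(5*e^(t)/2))*e^(-5/2)/16
M′′′′′(t) = (3125*e^(5*t)*e^(5*e^(t)/2) + 12500*e^(4*t)*e^(5*e^(t)/2) + 12500*e^(3*t)*e^(5*e^(t)/2) + 3000*e^(2*t)*e^(5*e^(t)/2) + 80*e^(t)*e^(5*e^(t)/2))*e^(-5/2)/32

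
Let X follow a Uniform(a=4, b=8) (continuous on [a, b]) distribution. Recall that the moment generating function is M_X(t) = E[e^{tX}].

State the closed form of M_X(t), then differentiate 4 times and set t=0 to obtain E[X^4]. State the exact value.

E[X^4] = M′′′′(0) = 7936/5

M_X(t) = (e^(8*t) - e^(4*t))/(4*t)
M′(t) = (8*t*e^(8*t) - 4*t*e^(4*t) - e^(8*t) + e^(4*t))/(4*t^2)
M′′(t) = (32*t^2*e^(8*t) - 8*t^2*e^(4*t) - 8*t*e^(8*t) + 4*t*e^(4*t) + e^(8*t) - e^(4*t))/(2*t^3)
M′′′(t) = (256*t^3*e^(8*t) - 32*t^3*e^(4*t) - 96*t^2*e^(8*t) + 24*t^2*e^(4*t) + 24*t*e^(8*t) - 12*t*e^(4*t) - 3*e^(8*t) + 3*e^(4*t))/(2*t^4)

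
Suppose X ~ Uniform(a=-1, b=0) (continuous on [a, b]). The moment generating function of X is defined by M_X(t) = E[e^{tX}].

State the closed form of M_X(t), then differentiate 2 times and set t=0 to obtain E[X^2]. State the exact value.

E[X^2] = d^2M/dt^2 |_{t=0} = 1/3

M_X(t) = (1 - e^(-t))/t
dM/dt = (t - e^(t) + 1)*e^(-t)/t^2
d^2M/dt^2 = (-t^2 - 2*t + 2*e^(t) - 2)*e^(-t)/t^3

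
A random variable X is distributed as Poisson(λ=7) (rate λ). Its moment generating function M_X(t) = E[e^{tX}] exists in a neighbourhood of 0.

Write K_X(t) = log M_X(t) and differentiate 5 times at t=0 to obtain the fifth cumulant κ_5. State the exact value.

M_X(t) = e^(7*e^(t) - 7)
K_X(t) = log M_X(t) = 7*e^(t) - 7
dK/dt = 7*e^(t)
d^2K/dt^2 = 7*e^(t)
d^3K/dt^3 = 7*e^(t)
d^4K/dt^4 = 7*e^(t)
d^5K/dt^5 = 7*e^(t)

κ_5 = d^5K/dt^5 |_{t=0} = 7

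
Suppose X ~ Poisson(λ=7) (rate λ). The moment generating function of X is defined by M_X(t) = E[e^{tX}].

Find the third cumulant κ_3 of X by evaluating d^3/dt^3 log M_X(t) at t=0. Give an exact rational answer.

κ_3 = D^3[K](0) = 7

M_X(t) = e^(7*e^(t) - 7)
K_X(t) = log M_X(t) = 7*e^(t) - 7
D^3[K](t) = 7*e^(t)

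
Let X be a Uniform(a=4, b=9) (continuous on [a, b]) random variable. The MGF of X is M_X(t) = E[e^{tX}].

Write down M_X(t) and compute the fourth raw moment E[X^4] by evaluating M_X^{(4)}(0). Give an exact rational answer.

M_X(t) = (e^(9*t) - e^(4*t))/(5*t)

E[X^4] = D^4[M](0) = 2321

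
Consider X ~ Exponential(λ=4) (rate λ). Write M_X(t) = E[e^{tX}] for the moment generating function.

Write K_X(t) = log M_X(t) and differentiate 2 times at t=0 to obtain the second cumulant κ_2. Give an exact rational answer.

κ_2 = K′′(0) = 1/16

M_X(t) = 4/(4 - t)
K_X(t) = log M_X(t) = -log(4 - t) + 2*log(2)
K′(t) = -1/(t - 4)
K′′(t) = 1/(t^2 - 8*t + 16)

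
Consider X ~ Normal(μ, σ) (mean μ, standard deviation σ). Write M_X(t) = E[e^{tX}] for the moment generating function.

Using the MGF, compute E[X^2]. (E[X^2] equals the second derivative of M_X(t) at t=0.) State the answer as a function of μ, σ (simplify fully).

E[X^2] = d^2M/dt^2 |_{t=0} = μ^2 + σ^2

M_X(t) = e^(μ*t + σ^2*t^2/2)
dM/dt = μ*e^(μ*t)*e^(σ^2*t^2/2) + σ^2*t*e^(μ*t)*e^(σ^2*t^2/2)
d^2M/dt^2 = μ^2*e^(μ*t)*e^(σ^2*t^2/2) + 2*μ*σ^2*t*e^(μ*t)*e^(σ^2*t^2/2) + σ^4*t^2*e^(μ*t)*e^(σ^2*t^2/2) + σ^2*e^(μ*t)*e^(σ^2*t^2/2)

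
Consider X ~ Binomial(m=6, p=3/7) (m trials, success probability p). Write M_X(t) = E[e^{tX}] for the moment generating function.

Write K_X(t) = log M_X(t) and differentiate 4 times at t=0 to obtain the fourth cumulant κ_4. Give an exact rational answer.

M_X(t) = (3*e^(t)/7 + 4/7)^6
K_X(t) = log M_X(t) = 6*log(3*e^(t)/7 + 4/7)
K′(t) = 18*e^(t)/(3*e^(t) + 4)
K′′(t) = 72*e^(t)/(9*e^(2*t) + 24*e^(t) + 16)
K′′′(t) = (-216*e^(2*t) + 288*e^(t))/(27*e^(3*t) + 108*e^(2*t) + 144*e^(t) + 64)
K′′′′(t) = (648*e^(3*t) - 3456*e^(2*t) + 1152*e^(t))/(81*e^(4*t) + 432*e^(3*t) + 864*e^(2*t) + 768*e^(t) + 256)

κ_4 = K′′′′(0) = -1656/2401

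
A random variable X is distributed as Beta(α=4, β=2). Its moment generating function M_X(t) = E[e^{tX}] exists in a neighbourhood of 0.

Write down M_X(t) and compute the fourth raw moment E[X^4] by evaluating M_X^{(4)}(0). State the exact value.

M_X(t) = ₁F₁(4; 6; t)
dM/dt = 2*₁F₁(5; 7; t)/3
d^2M/dt^2 = 10*₁F₁(6; 8; t)/21
d^3M/dt^3 = 5*₁F₁(7; 9; t)/14
d^4M/dt^4 = 5*₁F₁(8; 10; t)/18

E[X^4] = d^4M/dt^4 |_{t=0} = 5/18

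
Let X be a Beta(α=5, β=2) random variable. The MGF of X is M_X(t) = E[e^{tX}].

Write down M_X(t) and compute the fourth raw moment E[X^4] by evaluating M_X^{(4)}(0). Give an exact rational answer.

E[X^4] = M′′′′(0) = 1/3

M_X(t) = ₁F₁(5; 7; t)
M′(t) = 5*₁F₁(6; 8; t)/7
M′′(t) = 15*₁F₁(7; 9; t)/28
M′′′(t) = 5*₁F₁(8; 10; t)/12
M′′′′(t) = ₁F₁(9; 11; t)/3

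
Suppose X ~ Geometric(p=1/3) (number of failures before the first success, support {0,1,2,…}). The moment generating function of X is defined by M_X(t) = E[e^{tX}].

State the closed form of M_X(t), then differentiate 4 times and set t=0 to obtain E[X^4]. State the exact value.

E[X^4] = M′′′′(0) = 730

M_X(t) = 1/(3*(1 - 2*e^(t)/3))
M′(t) = 2*e^(t)/(4*e^(2*t) - 12*e^(t) + 9)
M′′(t) = (-4*e^(2*t) - 6*e^(t))/(8*e^(3*t) - 36*e^(2*t) + 54*e^(t) - 27)
M′′′(t) = (8*e^(3*t) + 48*e^(2*t) + 18*e^(t))/(16*e^(4*t) - 96*e^(3*t) + 216*e^(2*t) - 216*e^(t) + 81)
M′′′′(t) = (-16*e^(4*t) - 264*e^(3*t) - 396*e^(2*t) - 54*e^(t))/(32*e^(5*t) - 240*e^(4*t) + 720*e^(3*t) - 1080*e^(2*t) + 810*e^(t) - 243)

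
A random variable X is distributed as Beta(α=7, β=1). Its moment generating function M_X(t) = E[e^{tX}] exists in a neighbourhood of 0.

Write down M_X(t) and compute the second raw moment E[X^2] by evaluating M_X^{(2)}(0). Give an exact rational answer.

E[X^2] = M^(2)(0) = 7/9

M_X(t) = ₁F₁(7; 8; t)
M^(2)(t) = 7*₁F₁(9; 10; t)/9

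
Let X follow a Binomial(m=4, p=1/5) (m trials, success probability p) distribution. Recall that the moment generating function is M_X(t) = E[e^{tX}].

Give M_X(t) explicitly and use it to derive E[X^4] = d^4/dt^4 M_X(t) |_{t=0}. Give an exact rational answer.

E[X^4] = M^(4)(0) = 3344/625

M_X(t) = (e^(t)/5 + 4/5)^4
M^(4)(t) = 256*e^(4*t)/625 + 1296*e^(3*t)/625 + 1536*e^(2*t)/625 + 256*e^(t)/625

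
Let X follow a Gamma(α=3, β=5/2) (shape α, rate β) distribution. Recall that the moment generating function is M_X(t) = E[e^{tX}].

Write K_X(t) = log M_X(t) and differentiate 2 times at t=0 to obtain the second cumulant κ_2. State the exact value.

M_X(t) = 125/(8*(5/2 - t)^3)
K_X(t) = log M_X(t) = -3*log(5/2 - t) - 3*log(2) + 3*log(5)
D^2[K](t) = 12/(4*t^2 - 20*t + 25)

κ_2 = D^2[K](0) = 12/25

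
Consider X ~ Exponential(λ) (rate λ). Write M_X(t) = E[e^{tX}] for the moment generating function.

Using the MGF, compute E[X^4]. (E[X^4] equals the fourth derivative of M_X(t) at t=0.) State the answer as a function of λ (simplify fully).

E[X^4] = M^(4)(0) = 24/λ^4

M_X(t) = λ/(λ - t)
M^(4)(t) = -24*λ/(-λ^5 + 5*λ^4*t - 10*λ^3*t^2 + 10*λ^2*t^3 - 5*λ*t^4 + t^5)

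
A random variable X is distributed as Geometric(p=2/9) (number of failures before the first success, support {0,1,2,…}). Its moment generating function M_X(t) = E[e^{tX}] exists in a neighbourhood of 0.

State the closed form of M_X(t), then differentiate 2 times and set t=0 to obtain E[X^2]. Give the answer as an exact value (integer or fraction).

M_X(t) = 2/(9*(1 - 7*e^(t)/9))
D^2[M](t) = (-98*e^(2*t) - 126*e^(t))/(343*e^(3*t) - 1323*e^(2*t) + 1701*e^(t) - 729)

E[X^2] = D^2[M](0) = 28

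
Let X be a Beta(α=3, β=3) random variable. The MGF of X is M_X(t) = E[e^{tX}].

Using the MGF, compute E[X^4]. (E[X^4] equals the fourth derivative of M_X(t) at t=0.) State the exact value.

M_X(t) = ₁F₁(3; 6; t)
M′(t) = ₁F₁(4; 7; t)/2
M′′(t) = 2*₁F₁(5; 8; t)/7
M′′′(t) = 5*₁F₁(6; 9; t)/28
M′′′′(t) = 5*₁F₁(7; 10; t)/42

E[X^4] = M′′′′(0) = 5/42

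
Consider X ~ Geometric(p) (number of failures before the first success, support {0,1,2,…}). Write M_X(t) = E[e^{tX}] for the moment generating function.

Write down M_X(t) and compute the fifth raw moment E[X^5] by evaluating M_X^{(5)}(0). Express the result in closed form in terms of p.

M_X(t) = p/(-(1 - p)*e^(t) + 1)

E[X^5] = M^(5)(0) = -1 + 31/p - 180/p^2 + 390/p^3 - 360/p^4 + 120/p^5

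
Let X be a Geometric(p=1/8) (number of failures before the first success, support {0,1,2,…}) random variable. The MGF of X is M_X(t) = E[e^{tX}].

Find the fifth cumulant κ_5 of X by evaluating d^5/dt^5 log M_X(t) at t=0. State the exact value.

M_X(t) = 1/(8*(1 - 7*e^(t)/8))
K_X(t) = log M_X(t) = -log(1 - 7*e^(t)/8) - 3*log(2)
dK/dt = -7*e^(t)/(7*e^(t) - 8)
d^2K/dt^2 = 56*e^(t)/(49*e^(2*t) - 112*e^(t) + 64)
d^3K/dt^3 = (-392*e^(2*t) - 448*e^(t))/(343*e^(3*t) - 1176*e^(2*t) + 1344*e^(t) - 512)
d^4K/dt^4 = (2744*e^(3*t) + 12544*e^(2*t) + 3584*e^(t))/(2401*e^(4*t) - 10976*e^(3*t) + 18816*e^(2*t) - 14336*e^(t) + 4096)
d^5K/dt^5 = (-19208*e^(4*t) - 241472*e^(3*t) - 275968*e^(2*t) - 28672*e^(t))/(16807*e^(5*t) - 96040*e^(4*t) + 219520*e^(3*t) - 250880*e^(2*t) + 143360*e^(t) - 32768)

κ_5 = d^5K/dt^5 |_{t=0} = 565320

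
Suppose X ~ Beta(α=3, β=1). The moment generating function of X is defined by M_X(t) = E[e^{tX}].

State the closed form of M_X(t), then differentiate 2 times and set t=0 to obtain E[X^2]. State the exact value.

M_X(t) = ₁F₁(3; 4; t)
D^2[M](t) = 3*₁F₁(5; 6; t)/5

E[X^2] = D^2[M](0) = 3/5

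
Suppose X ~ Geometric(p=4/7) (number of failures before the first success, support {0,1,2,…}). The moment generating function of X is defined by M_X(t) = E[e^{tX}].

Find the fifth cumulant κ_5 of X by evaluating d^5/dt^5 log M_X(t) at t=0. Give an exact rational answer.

M_X(t) = 4/(7*(1 - 3*e^(t)/7))
K_X(t) = log M_X(t) = -log(1 - 3*e^(t)/7) - log(7) + 2*log(2)
dK/dt = -3*e^(t)/(3*e^(t) - 7)
d^2K/dt^2 = 21*e^(t)/(9*e^(2*t) - 42*e^(t) + 49)
d^3K/dt^3 = (-63*e^(2*t) - 147*e^(t))/(27*e^(3*t) - 189*e^(2*t) + 441*e^(t) - 343)
d^4K/dt^4 = (189*e^(3*t) + 1764*e^(2*t) + 1029*e^(t))/(81*e^(4*t) - 756*e^(3*t) + 2646*e^(2*t) - 4116*e^(t) + 2401)
d^5K/dt^5 = (-567*e^(4*t) - 14553*e^(3*t) - 33957*e^(2*t) - 7203*e^(t))/(243*e^(5*t) - 2835*e^(4*t) + 13230*e^(3*t) - 30870*e^(2*t) + 36015*e^(t) - 16807)

κ_5 = d^5K/dt^5 |_{t=0} = 7035/128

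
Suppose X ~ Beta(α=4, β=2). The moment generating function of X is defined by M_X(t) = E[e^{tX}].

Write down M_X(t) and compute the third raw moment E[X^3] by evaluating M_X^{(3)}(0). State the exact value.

M_X(t) = ₁F₁(4; 6; t)
dM/dt = 2*₁F₁(5; 7; t)/3
d^2M/dt^2 = 10*₁F₁(6; 8; t)/21
d^3M/dt^3 = 5*₁F₁(7; 9; t)/14

E[X^3] = d^3M/dt^3 |_{t=0} = 5/14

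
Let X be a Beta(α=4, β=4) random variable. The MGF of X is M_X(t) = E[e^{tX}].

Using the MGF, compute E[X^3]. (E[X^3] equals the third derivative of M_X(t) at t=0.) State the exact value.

E[X^3] = D^3[M](0) = 1/6

M_X(t) = ₁F₁(4; 8; t)
D^3[M](t) = ₁F₁(7; 11; t)/6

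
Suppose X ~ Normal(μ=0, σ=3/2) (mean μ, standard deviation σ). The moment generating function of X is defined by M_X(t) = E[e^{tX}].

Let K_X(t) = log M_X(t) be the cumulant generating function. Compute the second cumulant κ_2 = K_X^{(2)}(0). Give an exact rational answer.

M_X(t) = e^(9*t^2/8)
K_X(t) = log M_X(t) = 9*t^2/8
K^(2)(t) = 9/4

κ_2 = K^(2)(0) = 9/4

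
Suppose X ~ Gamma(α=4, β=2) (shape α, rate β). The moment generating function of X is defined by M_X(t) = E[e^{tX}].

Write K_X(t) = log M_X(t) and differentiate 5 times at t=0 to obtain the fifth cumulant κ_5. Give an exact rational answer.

M_X(t) = 16/(2 - t)^4
K_X(t) = log M_X(t) = -4*log(2 - t) + 4*log(2)
K^(5)(t) = -96/(t^5 - 10*t^4 + 40*t^3 - 80*t^2 + 80*t - 32)

κ_5 = K^(5)(0) = 3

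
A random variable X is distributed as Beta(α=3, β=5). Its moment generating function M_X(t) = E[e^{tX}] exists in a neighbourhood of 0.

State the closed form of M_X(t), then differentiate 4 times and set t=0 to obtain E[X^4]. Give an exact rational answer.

M_X(t) = ₁F₁(3; 8; t)
M^(4)(t) = ₁F₁(7; 12; t)/22

E[X^4] = M^(4)(0) = 1/22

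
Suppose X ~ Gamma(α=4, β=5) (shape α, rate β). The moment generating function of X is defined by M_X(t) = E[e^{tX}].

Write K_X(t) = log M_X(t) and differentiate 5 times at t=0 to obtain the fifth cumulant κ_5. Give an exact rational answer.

κ_5 = D^5[K](0) = 96/3125

M_X(t) = 625/(5 - t)^4
K_X(t) = log M_X(t) = -4*log(5 - t) + 4*log(5)
D^5[K](t) = -96/(t^5 - 25*t^4 + 250*t^3 - 1250*t^2 + 3125*t - 3125)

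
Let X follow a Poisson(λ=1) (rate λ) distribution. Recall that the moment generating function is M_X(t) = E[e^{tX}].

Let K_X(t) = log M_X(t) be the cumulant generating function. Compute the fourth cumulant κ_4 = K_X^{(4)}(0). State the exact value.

M_X(t) = e^(e^(t) - 1)
K_X(t) = log M_X(t) = e^(t) - 1
K^(4)(t) = e^(t)

κ_4 = K^(4)(0) = 1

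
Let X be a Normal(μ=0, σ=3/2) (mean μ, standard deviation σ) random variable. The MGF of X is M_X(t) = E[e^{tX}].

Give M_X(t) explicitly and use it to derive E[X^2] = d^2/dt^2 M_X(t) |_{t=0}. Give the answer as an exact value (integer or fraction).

M_X(t) = e^(9*t^2/8)
D^2[M](t) = 81*t^2*e^(9*t^2/8)/16 + 9*e^(9*t^2/8)/4

E[X^2] = D^2[M](0) = 9/4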